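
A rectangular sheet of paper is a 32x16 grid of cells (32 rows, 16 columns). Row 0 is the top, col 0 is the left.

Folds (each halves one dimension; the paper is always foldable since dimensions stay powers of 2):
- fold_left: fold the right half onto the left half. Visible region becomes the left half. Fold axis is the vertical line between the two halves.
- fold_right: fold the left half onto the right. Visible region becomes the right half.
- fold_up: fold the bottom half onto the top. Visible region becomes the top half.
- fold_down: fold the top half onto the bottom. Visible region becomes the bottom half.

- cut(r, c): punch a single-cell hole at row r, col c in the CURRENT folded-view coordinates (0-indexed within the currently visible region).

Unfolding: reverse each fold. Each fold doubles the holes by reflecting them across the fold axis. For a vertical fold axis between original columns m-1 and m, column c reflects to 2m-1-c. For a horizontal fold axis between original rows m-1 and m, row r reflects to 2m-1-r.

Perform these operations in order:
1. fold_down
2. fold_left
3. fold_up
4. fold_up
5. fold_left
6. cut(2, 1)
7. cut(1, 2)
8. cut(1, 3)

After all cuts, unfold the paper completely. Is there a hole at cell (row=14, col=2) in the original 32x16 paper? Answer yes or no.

Op 1 fold_down: fold axis h@16; visible region now rows[16,32) x cols[0,16) = 16x16
Op 2 fold_left: fold axis v@8; visible region now rows[16,32) x cols[0,8) = 16x8
Op 3 fold_up: fold axis h@24; visible region now rows[16,24) x cols[0,8) = 8x8
Op 4 fold_up: fold axis h@20; visible region now rows[16,20) x cols[0,8) = 4x8
Op 5 fold_left: fold axis v@4; visible region now rows[16,20) x cols[0,4) = 4x4
Op 6 cut(2, 1): punch at orig (18,1); cuts so far [(18, 1)]; region rows[16,20) x cols[0,4) = 4x4
Op 7 cut(1, 2): punch at orig (17,2); cuts so far [(17, 2), (18, 1)]; region rows[16,20) x cols[0,4) = 4x4
Op 8 cut(1, 3): punch at orig (17,3); cuts so far [(17, 2), (17, 3), (18, 1)]; region rows[16,20) x cols[0,4) = 4x4
Unfold 1 (reflect across v@4): 6 holes -> [(17, 2), (17, 3), (17, 4), (17, 5), (18, 1), (18, 6)]
Unfold 2 (reflect across h@20): 12 holes -> [(17, 2), (17, 3), (17, 4), (17, 5), (18, 1), (18, 6), (21, 1), (21, 6), (22, 2), (22, 3), (22, 4), (22, 5)]
Unfold 3 (reflect across h@24): 24 holes -> [(17, 2), (17, 3), (17, 4), (17, 5), (18, 1), (18, 6), (21, 1), (21, 6), (22, 2), (22, 3), (22, 4), (22, 5), (25, 2), (25, 3), (25, 4), (25, 5), (26, 1), (26, 6), (29, 1), (29, 6), (30, 2), (30, 3), (30, 4), (30, 5)]
Unfold 4 (reflect across v@8): 48 holes -> [(17, 2), (17, 3), (17, 4), (17, 5), (17, 10), (17, 11), (17, 12), (17, 13), (18, 1), (18, 6), (18, 9), (18, 14), (21, 1), (21, 6), (21, 9), (21, 14), (22, 2), (22, 3), (22, 4), (22, 5), (22, 10), (22, 11), (22, 12), (22, 13), (25, 2), (25, 3), (25, 4), (25, 5), (25, 10), (25, 11), (25, 12), (25, 13), (26, 1), (26, 6), (26, 9), (26, 14), (29, 1), (29, 6), (29, 9), (29, 14), (30, 2), (30, 3), (30, 4), (30, 5), (30, 10), (30, 11), (30, 12), (30, 13)]
Unfold 5 (reflect across h@16): 96 holes -> [(1, 2), (1, 3), (1, 4), (1, 5), (1, 10), (1, 11), (1, 12), (1, 13), (2, 1), (2, 6), (2, 9), (2, 14), (5, 1), (5, 6), (5, 9), (5, 14), (6, 2), (6, 3), (6, 4), (6, 5), (6, 10), (6, 11), (6, 12), (6, 13), (9, 2), (9, 3), (9, 4), (9, 5), (9, 10), (9, 11), (9, 12), (9, 13), (10, 1), (10, 6), (10, 9), (10, 14), (13, 1), (13, 6), (13, 9), (13, 14), (14, 2), (14, 3), (14, 4), (14, 5), (14, 10), (14, 11), (14, 12), (14, 13), (17, 2), (17, 3), (17, 4), (17, 5), (17, 10), (17, 11), (17, 12), (17, 13), (18, 1), (18, 6), (18, 9), (18, 14), (21, 1), (21, 6), (21, 9), (21, 14), (22, 2), (22, 3), (22, 4), (22, 5), (22, 10), (22, 11), (22, 12), (22, 13), (25, 2), (25, 3), (25, 4), (25, 5), (25, 10), (25, 11), (25, 12), (25, 13), (26, 1), (26, 6), (26, 9), (26, 14), (29, 1), (29, 6), (29, 9), (29, 14), (30, 2), (30, 3), (30, 4), (30, 5), (30, 10), (30, 11), (30, 12), (30, 13)]
Holes: [(1, 2), (1, 3), (1, 4), (1, 5), (1, 10), (1, 11), (1, 12), (1, 13), (2, 1), (2, 6), (2, 9), (2, 14), (5, 1), (5, 6), (5, 9), (5, 14), (6, 2), (6, 3), (6, 4), (6, 5), (6, 10), (6, 11), (6, 12), (6, 13), (9, 2), (9, 3), (9, 4), (9, 5), (9, 10), (9, 11), (9, 12), (9, 13), (10, 1), (10, 6), (10, 9), (10, 14), (13, 1), (13, 6), (13, 9), (13, 14), (14, 2), (14, 3), (14, 4), (14, 5), (14, 10), (14, 11), (14, 12), (14, 13), (17, 2), (17, 3), (17, 4), (17, 5), (17, 10), (17, 11), (17, 12), (17, 13), (18, 1), (18, 6), (18, 9), (18, 14), (21, 1), (21, 6), (21, 9), (21, 14), (22, 2), (22, 3), (22, 4), (22, 5), (22, 10), (22, 11), (22, 12), (22, 13), (25, 2), (25, 3), (25, 4), (25, 5), (25, 10), (25, 11), (25, 12), (25, 13), (26, 1), (26, 6), (26, 9), (26, 14), (29, 1), (29, 6), (29, 9), (29, 14), (30, 2), (30, 3), (30, 4), (30, 5), (30, 10), (30, 11), (30, 12), (30, 13)]

Answer: yes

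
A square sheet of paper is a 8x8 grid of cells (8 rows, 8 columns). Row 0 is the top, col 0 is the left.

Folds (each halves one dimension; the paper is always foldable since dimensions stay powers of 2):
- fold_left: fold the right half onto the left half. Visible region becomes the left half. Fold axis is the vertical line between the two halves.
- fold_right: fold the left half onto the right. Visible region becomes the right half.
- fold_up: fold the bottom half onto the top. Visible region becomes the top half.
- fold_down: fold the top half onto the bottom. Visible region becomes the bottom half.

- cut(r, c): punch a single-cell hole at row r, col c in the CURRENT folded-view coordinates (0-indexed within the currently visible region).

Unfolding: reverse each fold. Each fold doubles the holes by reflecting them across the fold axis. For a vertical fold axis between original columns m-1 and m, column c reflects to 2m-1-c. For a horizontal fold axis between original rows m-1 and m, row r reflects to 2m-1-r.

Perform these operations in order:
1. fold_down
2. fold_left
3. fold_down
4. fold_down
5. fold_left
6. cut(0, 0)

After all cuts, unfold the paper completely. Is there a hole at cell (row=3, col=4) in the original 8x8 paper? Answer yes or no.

Op 1 fold_down: fold axis h@4; visible region now rows[4,8) x cols[0,8) = 4x8
Op 2 fold_left: fold axis v@4; visible region now rows[4,8) x cols[0,4) = 4x4
Op 3 fold_down: fold axis h@6; visible region now rows[6,8) x cols[0,4) = 2x4
Op 4 fold_down: fold axis h@7; visible region now rows[7,8) x cols[0,4) = 1x4
Op 5 fold_left: fold axis v@2; visible region now rows[7,8) x cols[0,2) = 1x2
Op 6 cut(0, 0): punch at orig (7,0); cuts so far [(7, 0)]; region rows[7,8) x cols[0,2) = 1x2
Unfold 1 (reflect across v@2): 2 holes -> [(7, 0), (7, 3)]
Unfold 2 (reflect across h@7): 4 holes -> [(6, 0), (6, 3), (7, 0), (7, 3)]
Unfold 3 (reflect across h@6): 8 holes -> [(4, 0), (4, 3), (5, 0), (5, 3), (6, 0), (6, 3), (7, 0), (7, 3)]
Unfold 4 (reflect across v@4): 16 holes -> [(4, 0), (4, 3), (4, 4), (4, 7), (5, 0), (5, 3), (5, 4), (5, 7), (6, 0), (6, 3), (6, 4), (6, 7), (7, 0), (7, 3), (7, 4), (7, 7)]
Unfold 5 (reflect across h@4): 32 holes -> [(0, 0), (0, 3), (0, 4), (0, 7), (1, 0), (1, 3), (1, 4), (1, 7), (2, 0), (2, 3), (2, 4), (2, 7), (3, 0), (3, 3), (3, 4), (3, 7), (4, 0), (4, 3), (4, 4), (4, 7), (5, 0), (5, 3), (5, 4), (5, 7), (6, 0), (6, 3), (6, 4), (6, 7), (7, 0), (7, 3), (7, 4), (7, 7)]
Holes: [(0, 0), (0, 3), (0, 4), (0, 7), (1, 0), (1, 3), (1, 4), (1, 7), (2, 0), (2, 3), (2, 4), (2, 7), (3, 0), (3, 3), (3, 4), (3, 7), (4, 0), (4, 3), (4, 4), (4, 7), (5, 0), (5, 3), (5, 4), (5, 7), (6, 0), (6, 3), (6, 4), (6, 7), (7, 0), (7, 3), (7, 4), (7, 7)]

Answer: yes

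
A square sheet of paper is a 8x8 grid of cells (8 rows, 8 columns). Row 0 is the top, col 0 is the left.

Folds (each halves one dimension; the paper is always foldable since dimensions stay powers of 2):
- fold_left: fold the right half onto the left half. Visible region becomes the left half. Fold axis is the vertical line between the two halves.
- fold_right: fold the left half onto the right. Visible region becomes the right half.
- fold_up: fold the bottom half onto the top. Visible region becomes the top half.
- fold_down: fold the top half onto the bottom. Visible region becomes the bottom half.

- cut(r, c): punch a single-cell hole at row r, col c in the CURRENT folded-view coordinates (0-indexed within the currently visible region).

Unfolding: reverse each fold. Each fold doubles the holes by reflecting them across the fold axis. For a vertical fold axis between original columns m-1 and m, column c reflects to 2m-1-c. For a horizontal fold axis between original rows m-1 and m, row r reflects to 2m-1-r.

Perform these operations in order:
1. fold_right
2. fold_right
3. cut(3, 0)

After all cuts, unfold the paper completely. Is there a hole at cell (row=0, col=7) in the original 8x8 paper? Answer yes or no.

Op 1 fold_right: fold axis v@4; visible region now rows[0,8) x cols[4,8) = 8x4
Op 2 fold_right: fold axis v@6; visible region now rows[0,8) x cols[6,8) = 8x2
Op 3 cut(3, 0): punch at orig (3,6); cuts so far [(3, 6)]; region rows[0,8) x cols[6,8) = 8x2
Unfold 1 (reflect across v@6): 2 holes -> [(3, 5), (3, 6)]
Unfold 2 (reflect across v@4): 4 holes -> [(3, 1), (3, 2), (3, 5), (3, 6)]
Holes: [(3, 1), (3, 2), (3, 5), (3, 6)]

Answer: no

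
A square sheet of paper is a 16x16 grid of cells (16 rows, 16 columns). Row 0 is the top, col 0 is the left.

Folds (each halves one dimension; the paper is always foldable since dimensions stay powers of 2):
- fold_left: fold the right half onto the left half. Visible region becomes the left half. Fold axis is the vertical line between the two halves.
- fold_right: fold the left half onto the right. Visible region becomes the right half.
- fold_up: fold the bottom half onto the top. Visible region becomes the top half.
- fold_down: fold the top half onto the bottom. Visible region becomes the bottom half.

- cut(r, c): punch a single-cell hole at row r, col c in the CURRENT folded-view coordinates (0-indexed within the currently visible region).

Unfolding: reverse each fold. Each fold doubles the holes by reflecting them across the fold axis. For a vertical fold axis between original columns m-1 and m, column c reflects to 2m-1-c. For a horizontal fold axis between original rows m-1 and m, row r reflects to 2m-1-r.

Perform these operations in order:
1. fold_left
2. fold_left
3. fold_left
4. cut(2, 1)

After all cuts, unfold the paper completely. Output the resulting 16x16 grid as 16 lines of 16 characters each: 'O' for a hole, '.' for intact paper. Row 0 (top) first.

Answer: ................
................
.OO..OO..OO..OO.
................
................
................
................
................
................
................
................
................
................
................
................
................

Derivation:
Op 1 fold_left: fold axis v@8; visible region now rows[0,16) x cols[0,8) = 16x8
Op 2 fold_left: fold axis v@4; visible region now rows[0,16) x cols[0,4) = 16x4
Op 3 fold_left: fold axis v@2; visible region now rows[0,16) x cols[0,2) = 16x2
Op 4 cut(2, 1): punch at orig (2,1); cuts so far [(2, 1)]; region rows[0,16) x cols[0,2) = 16x2
Unfold 1 (reflect across v@2): 2 holes -> [(2, 1), (2, 2)]
Unfold 2 (reflect across v@4): 4 holes -> [(2, 1), (2, 2), (2, 5), (2, 6)]
Unfold 3 (reflect across v@8): 8 holes -> [(2, 1), (2, 2), (2, 5), (2, 6), (2, 9), (2, 10), (2, 13), (2, 14)]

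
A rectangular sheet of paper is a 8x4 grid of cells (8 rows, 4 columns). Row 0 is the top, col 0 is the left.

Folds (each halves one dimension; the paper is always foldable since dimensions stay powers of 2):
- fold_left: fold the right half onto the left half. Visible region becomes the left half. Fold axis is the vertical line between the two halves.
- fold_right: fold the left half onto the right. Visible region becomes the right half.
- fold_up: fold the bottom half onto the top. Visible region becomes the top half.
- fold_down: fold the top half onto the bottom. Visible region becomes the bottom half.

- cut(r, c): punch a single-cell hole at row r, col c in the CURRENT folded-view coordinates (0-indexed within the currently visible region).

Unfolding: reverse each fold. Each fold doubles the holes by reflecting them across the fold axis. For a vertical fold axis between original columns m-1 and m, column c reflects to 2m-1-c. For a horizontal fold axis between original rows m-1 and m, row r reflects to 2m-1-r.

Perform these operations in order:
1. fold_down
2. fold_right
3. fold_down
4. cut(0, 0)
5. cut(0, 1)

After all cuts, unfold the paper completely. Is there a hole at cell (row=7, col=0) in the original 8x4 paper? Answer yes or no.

Op 1 fold_down: fold axis h@4; visible region now rows[4,8) x cols[0,4) = 4x4
Op 2 fold_right: fold axis v@2; visible region now rows[4,8) x cols[2,4) = 4x2
Op 3 fold_down: fold axis h@6; visible region now rows[6,8) x cols[2,4) = 2x2
Op 4 cut(0, 0): punch at orig (6,2); cuts so far [(6, 2)]; region rows[6,8) x cols[2,4) = 2x2
Op 5 cut(0, 1): punch at orig (6,3); cuts so far [(6, 2), (6, 3)]; region rows[6,8) x cols[2,4) = 2x2
Unfold 1 (reflect across h@6): 4 holes -> [(5, 2), (5, 3), (6, 2), (6, 3)]
Unfold 2 (reflect across v@2): 8 holes -> [(5, 0), (5, 1), (5, 2), (5, 3), (6, 0), (6, 1), (6, 2), (6, 3)]
Unfold 3 (reflect across h@4): 16 holes -> [(1, 0), (1, 1), (1, 2), (1, 3), (2, 0), (2, 1), (2, 2), (2, 3), (5, 0), (5, 1), (5, 2), (5, 3), (6, 0), (6, 1), (6, 2), (6, 3)]
Holes: [(1, 0), (1, 1), (1, 2), (1, 3), (2, 0), (2, 1), (2, 2), (2, 3), (5, 0), (5, 1), (5, 2), (5, 3), (6, 0), (6, 1), (6, 2), (6, 3)]

Answer: no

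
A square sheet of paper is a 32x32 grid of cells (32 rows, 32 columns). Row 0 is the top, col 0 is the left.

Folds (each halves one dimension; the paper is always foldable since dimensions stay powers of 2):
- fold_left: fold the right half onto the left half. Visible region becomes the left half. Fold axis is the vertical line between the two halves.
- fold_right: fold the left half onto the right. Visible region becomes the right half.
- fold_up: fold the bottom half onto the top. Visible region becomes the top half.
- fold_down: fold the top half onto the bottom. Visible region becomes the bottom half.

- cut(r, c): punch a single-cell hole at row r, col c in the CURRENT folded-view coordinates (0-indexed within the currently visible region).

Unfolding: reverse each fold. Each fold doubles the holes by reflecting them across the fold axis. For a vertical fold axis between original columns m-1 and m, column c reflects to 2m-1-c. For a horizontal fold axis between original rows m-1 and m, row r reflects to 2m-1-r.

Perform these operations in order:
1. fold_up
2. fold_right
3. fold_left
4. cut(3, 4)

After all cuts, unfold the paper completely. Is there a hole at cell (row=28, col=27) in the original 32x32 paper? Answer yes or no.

Answer: yes

Derivation:
Op 1 fold_up: fold axis h@16; visible region now rows[0,16) x cols[0,32) = 16x32
Op 2 fold_right: fold axis v@16; visible region now rows[0,16) x cols[16,32) = 16x16
Op 3 fold_left: fold axis v@24; visible region now rows[0,16) x cols[16,24) = 16x8
Op 4 cut(3, 4): punch at orig (3,20); cuts so far [(3, 20)]; region rows[0,16) x cols[16,24) = 16x8
Unfold 1 (reflect across v@24): 2 holes -> [(3, 20), (3, 27)]
Unfold 2 (reflect across v@16): 4 holes -> [(3, 4), (3, 11), (3, 20), (3, 27)]
Unfold 3 (reflect across h@16): 8 holes -> [(3, 4), (3, 11), (3, 20), (3, 27), (28, 4), (28, 11), (28, 20), (28, 27)]
Holes: [(3, 4), (3, 11), (3, 20), (3, 27), (28, 4), (28, 11), (28, 20), (28, 27)]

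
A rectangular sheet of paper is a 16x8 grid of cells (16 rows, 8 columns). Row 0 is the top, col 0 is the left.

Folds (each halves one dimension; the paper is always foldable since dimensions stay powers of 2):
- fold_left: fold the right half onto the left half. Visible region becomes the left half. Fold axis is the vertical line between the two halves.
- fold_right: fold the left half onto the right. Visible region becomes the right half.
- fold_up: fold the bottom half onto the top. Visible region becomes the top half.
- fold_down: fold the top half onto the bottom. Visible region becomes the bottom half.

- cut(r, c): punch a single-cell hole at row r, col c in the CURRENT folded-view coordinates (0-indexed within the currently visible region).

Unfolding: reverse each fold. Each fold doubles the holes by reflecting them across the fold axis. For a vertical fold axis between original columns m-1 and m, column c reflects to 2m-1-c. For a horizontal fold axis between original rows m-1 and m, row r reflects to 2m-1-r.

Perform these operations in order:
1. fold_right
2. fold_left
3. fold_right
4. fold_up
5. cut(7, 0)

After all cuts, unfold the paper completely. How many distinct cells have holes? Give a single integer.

Answer: 16

Derivation:
Op 1 fold_right: fold axis v@4; visible region now rows[0,16) x cols[4,8) = 16x4
Op 2 fold_left: fold axis v@6; visible region now rows[0,16) x cols[4,6) = 16x2
Op 3 fold_right: fold axis v@5; visible region now rows[0,16) x cols[5,6) = 16x1
Op 4 fold_up: fold axis h@8; visible region now rows[0,8) x cols[5,6) = 8x1
Op 5 cut(7, 0): punch at orig (7,5); cuts so far [(7, 5)]; region rows[0,8) x cols[5,6) = 8x1
Unfold 1 (reflect across h@8): 2 holes -> [(7, 5), (8, 5)]
Unfold 2 (reflect across v@5): 4 holes -> [(7, 4), (7, 5), (8, 4), (8, 5)]
Unfold 3 (reflect across v@6): 8 holes -> [(7, 4), (7, 5), (7, 6), (7, 7), (8, 4), (8, 5), (8, 6), (8, 7)]
Unfold 4 (reflect across v@4): 16 holes -> [(7, 0), (7, 1), (7, 2), (7, 3), (7, 4), (7, 5), (7, 6), (7, 7), (8, 0), (8, 1), (8, 2), (8, 3), (8, 4), (8, 5), (8, 6), (8, 7)]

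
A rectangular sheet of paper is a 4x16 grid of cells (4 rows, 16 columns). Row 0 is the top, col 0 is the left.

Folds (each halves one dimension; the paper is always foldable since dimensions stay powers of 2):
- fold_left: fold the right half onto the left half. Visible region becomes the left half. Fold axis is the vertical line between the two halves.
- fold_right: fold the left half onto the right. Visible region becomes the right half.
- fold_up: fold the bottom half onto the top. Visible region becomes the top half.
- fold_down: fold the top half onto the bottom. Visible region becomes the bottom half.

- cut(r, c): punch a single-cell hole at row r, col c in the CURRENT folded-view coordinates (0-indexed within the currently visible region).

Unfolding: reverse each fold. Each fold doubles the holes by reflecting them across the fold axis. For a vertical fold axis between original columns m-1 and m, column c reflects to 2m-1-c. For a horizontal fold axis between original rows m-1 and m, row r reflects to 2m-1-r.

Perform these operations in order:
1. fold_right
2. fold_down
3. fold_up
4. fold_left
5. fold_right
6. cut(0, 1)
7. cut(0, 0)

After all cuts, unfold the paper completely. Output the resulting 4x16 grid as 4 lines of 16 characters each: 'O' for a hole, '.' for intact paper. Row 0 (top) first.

Op 1 fold_right: fold axis v@8; visible region now rows[0,4) x cols[8,16) = 4x8
Op 2 fold_down: fold axis h@2; visible region now rows[2,4) x cols[8,16) = 2x8
Op 3 fold_up: fold axis h@3; visible region now rows[2,3) x cols[8,16) = 1x8
Op 4 fold_left: fold axis v@12; visible region now rows[2,3) x cols[8,12) = 1x4
Op 5 fold_right: fold axis v@10; visible region now rows[2,3) x cols[10,12) = 1x2
Op 6 cut(0, 1): punch at orig (2,11); cuts so far [(2, 11)]; region rows[2,3) x cols[10,12) = 1x2
Op 7 cut(0, 0): punch at orig (2,10); cuts so far [(2, 10), (2, 11)]; region rows[2,3) x cols[10,12) = 1x2
Unfold 1 (reflect across v@10): 4 holes -> [(2, 8), (2, 9), (2, 10), (2, 11)]
Unfold 2 (reflect across v@12): 8 holes -> [(2, 8), (2, 9), (2, 10), (2, 11), (2, 12), (2, 13), (2, 14), (2, 15)]
Unfold 3 (reflect across h@3): 16 holes -> [(2, 8), (2, 9), (2, 10), (2, 11), (2, 12), (2, 13), (2, 14), (2, 15), (3, 8), (3, 9), (3, 10), (3, 11), (3, 12), (3, 13), (3, 14), (3, 15)]
Unfold 4 (reflect across h@2): 32 holes -> [(0, 8), (0, 9), (0, 10), (0, 11), (0, 12), (0, 13), (0, 14), (0, 15), (1, 8), (1, 9), (1, 10), (1, 11), (1, 12), (1, 13), (1, 14), (1, 15), (2, 8), (2, 9), (2, 10), (2, 11), (2, 12), (2, 13), (2, 14), (2, 15), (3, 8), (3, 9), (3, 10), (3, 11), (3, 12), (3, 13), (3, 14), (3, 15)]
Unfold 5 (reflect across v@8): 64 holes -> [(0, 0), (0, 1), (0, 2), (0, 3), (0, 4), (0, 5), (0, 6), (0, 7), (0, 8), (0, 9), (0, 10), (0, 11), (0, 12), (0, 13), (0, 14), (0, 15), (1, 0), (1, 1), (1, 2), (1, 3), (1, 4), (1, 5), (1, 6), (1, 7), (1, 8), (1, 9), (1, 10), (1, 11), (1, 12), (1, 13), (1, 14), (1, 15), (2, 0), (2, 1), (2, 2), (2, 3), (2, 4), (2, 5), (2, 6), (2, 7), (2, 8), (2, 9), (2, 10), (2, 11), (2, 12), (2, 13), (2, 14), (2, 15), (3, 0), (3, 1), (3, 2), (3, 3), (3, 4), (3, 5), (3, 6), (3, 7), (3, 8), (3, 9), (3, 10), (3, 11), (3, 12), (3, 13), (3, 14), (3, 15)]

Answer: OOOOOOOOOOOOOOOO
OOOOOOOOOOOOOOOO
OOOOOOOOOOOOOOOO
OOOOOOOOOOOOOOOO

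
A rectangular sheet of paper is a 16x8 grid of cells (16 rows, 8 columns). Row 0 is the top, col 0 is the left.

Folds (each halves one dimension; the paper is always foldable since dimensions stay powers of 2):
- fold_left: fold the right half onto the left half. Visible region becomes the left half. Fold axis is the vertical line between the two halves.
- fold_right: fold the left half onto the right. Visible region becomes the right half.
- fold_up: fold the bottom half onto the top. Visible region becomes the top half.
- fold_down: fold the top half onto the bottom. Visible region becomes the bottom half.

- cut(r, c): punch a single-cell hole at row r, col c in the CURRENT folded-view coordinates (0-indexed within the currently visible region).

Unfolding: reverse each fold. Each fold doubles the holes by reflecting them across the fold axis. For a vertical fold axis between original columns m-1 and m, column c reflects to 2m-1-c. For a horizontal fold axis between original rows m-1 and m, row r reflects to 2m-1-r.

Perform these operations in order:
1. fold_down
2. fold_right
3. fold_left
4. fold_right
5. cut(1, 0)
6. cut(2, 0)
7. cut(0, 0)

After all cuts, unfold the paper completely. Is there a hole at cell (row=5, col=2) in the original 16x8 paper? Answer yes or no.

Answer: yes

Derivation:
Op 1 fold_down: fold axis h@8; visible region now rows[8,16) x cols[0,8) = 8x8
Op 2 fold_right: fold axis v@4; visible region now rows[8,16) x cols[4,8) = 8x4
Op 3 fold_left: fold axis v@6; visible region now rows[8,16) x cols[4,6) = 8x2
Op 4 fold_right: fold axis v@5; visible region now rows[8,16) x cols[5,6) = 8x1
Op 5 cut(1, 0): punch at orig (9,5); cuts so far [(9, 5)]; region rows[8,16) x cols[5,6) = 8x1
Op 6 cut(2, 0): punch at orig (10,5); cuts so far [(9, 5), (10, 5)]; region rows[8,16) x cols[5,6) = 8x1
Op 7 cut(0, 0): punch at orig (8,5); cuts so far [(8, 5), (9, 5), (10, 5)]; region rows[8,16) x cols[5,6) = 8x1
Unfold 1 (reflect across v@5): 6 holes -> [(8, 4), (8, 5), (9, 4), (9, 5), (10, 4), (10, 5)]
Unfold 2 (reflect across v@6): 12 holes -> [(8, 4), (8, 5), (8, 6), (8, 7), (9, 4), (9, 5), (9, 6), (9, 7), (10, 4), (10, 5), (10, 6), (10, 7)]
Unfold 3 (reflect across v@4): 24 holes -> [(8, 0), (8, 1), (8, 2), (8, 3), (8, 4), (8, 5), (8, 6), (8, 7), (9, 0), (9, 1), (9, 2), (9, 3), (9, 4), (9, 5), (9, 6), (9, 7), (10, 0), (10, 1), (10, 2), (10, 3), (10, 4), (10, 5), (10, 6), (10, 7)]
Unfold 4 (reflect across h@8): 48 holes -> [(5, 0), (5, 1), (5, 2), (5, 3), (5, 4), (5, 5), (5, 6), (5, 7), (6, 0), (6, 1), (6, 2), (6, 3), (6, 4), (6, 5), (6, 6), (6, 7), (7, 0), (7, 1), (7, 2), (7, 3), (7, 4), (7, 5), (7, 6), (7, 7), (8, 0), (8, 1), (8, 2), (8, 3), (8, 4), (8, 5), (8, 6), (8, 7), (9, 0), (9, 1), (9, 2), (9, 3), (9, 4), (9, 5), (9, 6), (9, 7), (10, 0), (10, 1), (10, 2), (10, 3), (10, 4), (10, 5), (10, 6), (10, 7)]
Holes: [(5, 0), (5, 1), (5, 2), (5, 3), (5, 4), (5, 5), (5, 6), (5, 7), (6, 0), (6, 1), (6, 2), (6, 3), (6, 4), (6, 5), (6, 6), (6, 7), (7, 0), (7, 1), (7, 2), (7, 3), (7, 4), (7, 5), (7, 6), (7, 7), (8, 0), (8, 1), (8, 2), (8, 3), (8, 4), (8, 5), (8, 6), (8, 7), (9, 0), (9, 1), (9, 2), (9, 3), (9, 4), (9, 5), (9, 6), (9, 7), (10, 0), (10, 1), (10, 2), (10, 3), (10, 4), (10, 5), (10, 6), (10, 7)]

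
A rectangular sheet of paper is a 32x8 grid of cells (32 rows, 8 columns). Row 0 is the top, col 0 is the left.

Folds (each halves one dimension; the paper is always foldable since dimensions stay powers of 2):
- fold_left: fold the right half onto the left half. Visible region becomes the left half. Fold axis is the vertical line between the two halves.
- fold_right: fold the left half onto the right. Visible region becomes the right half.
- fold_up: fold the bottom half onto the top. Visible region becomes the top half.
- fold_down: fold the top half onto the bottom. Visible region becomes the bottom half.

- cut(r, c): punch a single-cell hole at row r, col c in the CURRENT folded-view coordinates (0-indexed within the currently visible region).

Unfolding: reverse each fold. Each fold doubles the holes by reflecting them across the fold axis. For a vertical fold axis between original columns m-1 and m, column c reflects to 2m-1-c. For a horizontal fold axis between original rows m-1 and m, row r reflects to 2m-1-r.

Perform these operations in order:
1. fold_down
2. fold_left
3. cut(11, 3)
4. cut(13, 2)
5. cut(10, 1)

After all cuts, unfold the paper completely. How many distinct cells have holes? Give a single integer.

Op 1 fold_down: fold axis h@16; visible region now rows[16,32) x cols[0,8) = 16x8
Op 2 fold_left: fold axis v@4; visible region now rows[16,32) x cols[0,4) = 16x4
Op 3 cut(11, 3): punch at orig (27,3); cuts so far [(27, 3)]; region rows[16,32) x cols[0,4) = 16x4
Op 4 cut(13, 2): punch at orig (29,2); cuts so far [(27, 3), (29, 2)]; region rows[16,32) x cols[0,4) = 16x4
Op 5 cut(10, 1): punch at orig (26,1); cuts so far [(26, 1), (27, 3), (29, 2)]; region rows[16,32) x cols[0,4) = 16x4
Unfold 1 (reflect across v@4): 6 holes -> [(26, 1), (26, 6), (27, 3), (27, 4), (29, 2), (29, 5)]
Unfold 2 (reflect across h@16): 12 holes -> [(2, 2), (2, 5), (4, 3), (4, 4), (5, 1), (5, 6), (26, 1), (26, 6), (27, 3), (27, 4), (29, 2), (29, 5)]

Answer: 12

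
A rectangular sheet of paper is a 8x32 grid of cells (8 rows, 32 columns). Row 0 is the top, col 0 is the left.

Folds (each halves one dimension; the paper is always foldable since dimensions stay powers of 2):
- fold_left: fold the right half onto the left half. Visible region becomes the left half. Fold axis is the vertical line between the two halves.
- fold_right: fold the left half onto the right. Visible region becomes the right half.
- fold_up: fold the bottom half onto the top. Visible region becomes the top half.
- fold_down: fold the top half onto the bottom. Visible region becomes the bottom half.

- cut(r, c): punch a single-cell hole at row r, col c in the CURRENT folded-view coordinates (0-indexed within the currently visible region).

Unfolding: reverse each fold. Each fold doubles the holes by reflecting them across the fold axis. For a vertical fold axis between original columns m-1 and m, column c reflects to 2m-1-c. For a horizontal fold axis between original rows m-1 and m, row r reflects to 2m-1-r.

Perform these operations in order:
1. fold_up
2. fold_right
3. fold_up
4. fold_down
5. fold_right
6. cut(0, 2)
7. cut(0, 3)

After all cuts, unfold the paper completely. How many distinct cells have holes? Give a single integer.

Op 1 fold_up: fold axis h@4; visible region now rows[0,4) x cols[0,32) = 4x32
Op 2 fold_right: fold axis v@16; visible region now rows[0,4) x cols[16,32) = 4x16
Op 3 fold_up: fold axis h@2; visible region now rows[0,2) x cols[16,32) = 2x16
Op 4 fold_down: fold axis h@1; visible region now rows[1,2) x cols[16,32) = 1x16
Op 5 fold_right: fold axis v@24; visible region now rows[1,2) x cols[24,32) = 1x8
Op 6 cut(0, 2): punch at orig (1,26); cuts so far [(1, 26)]; region rows[1,2) x cols[24,32) = 1x8
Op 7 cut(0, 3): punch at orig (1,27); cuts so far [(1, 26), (1, 27)]; region rows[1,2) x cols[24,32) = 1x8
Unfold 1 (reflect across v@24): 4 holes -> [(1, 20), (1, 21), (1, 26), (1, 27)]
Unfold 2 (reflect across h@1): 8 holes -> [(0, 20), (0, 21), (0, 26), (0, 27), (1, 20), (1, 21), (1, 26), (1, 27)]
Unfold 3 (reflect across h@2): 16 holes -> [(0, 20), (0, 21), (0, 26), (0, 27), (1, 20), (1, 21), (1, 26), (1, 27), (2, 20), (2, 21), (2, 26), (2, 27), (3, 20), (3, 21), (3, 26), (3, 27)]
Unfold 4 (reflect across v@16): 32 holes -> [(0, 4), (0, 5), (0, 10), (0, 11), (0, 20), (0, 21), (0, 26), (0, 27), (1, 4), (1, 5), (1, 10), (1, 11), (1, 20), (1, 21), (1, 26), (1, 27), (2, 4), (2, 5), (2, 10), (2, 11), (2, 20), (2, 21), (2, 26), (2, 27), (3, 4), (3, 5), (3, 10), (3, 11), (3, 20), (3, 21), (3, 26), (3, 27)]
Unfold 5 (reflect across h@4): 64 holes -> [(0, 4), (0, 5), (0, 10), (0, 11), (0, 20), (0, 21), (0, 26), (0, 27), (1, 4), (1, 5), (1, 10), (1, 11), (1, 20), (1, 21), (1, 26), (1, 27), (2, 4), (2, 5), (2, 10), (2, 11), (2, 20), (2, 21), (2, 26), (2, 27), (3, 4), (3, 5), (3, 10), (3, 11), (3, 20), (3, 21), (3, 26), (3, 27), (4, 4), (4, 5), (4, 10), (4, 11), (4, 20), (4, 21), (4, 26), (4, 27), (5, 4), (5, 5), (5, 10), (5, 11), (5, 20), (5, 21), (5, 26), (5, 27), (6, 4), (6, 5), (6, 10), (6, 11), (6, 20), (6, 21), (6, 26), (6, 27), (7, 4), (7, 5), (7, 10), (7, 11), (7, 20), (7, 21), (7, 26), (7, 27)]

Answer: 64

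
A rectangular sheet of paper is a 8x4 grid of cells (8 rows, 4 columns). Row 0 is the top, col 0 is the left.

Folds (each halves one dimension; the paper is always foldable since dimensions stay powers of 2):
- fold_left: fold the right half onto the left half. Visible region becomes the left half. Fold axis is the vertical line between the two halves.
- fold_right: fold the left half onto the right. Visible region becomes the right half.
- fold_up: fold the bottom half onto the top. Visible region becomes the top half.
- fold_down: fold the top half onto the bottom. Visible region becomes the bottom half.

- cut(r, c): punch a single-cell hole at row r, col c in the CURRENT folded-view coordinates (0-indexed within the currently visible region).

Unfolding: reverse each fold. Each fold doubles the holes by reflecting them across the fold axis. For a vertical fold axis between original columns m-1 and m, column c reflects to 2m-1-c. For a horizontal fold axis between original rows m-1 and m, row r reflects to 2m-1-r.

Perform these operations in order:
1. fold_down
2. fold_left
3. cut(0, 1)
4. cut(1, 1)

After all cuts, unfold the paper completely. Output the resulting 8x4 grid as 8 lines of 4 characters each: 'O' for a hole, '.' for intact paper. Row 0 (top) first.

Answer: ....
....
.OO.
.OO.
.OO.
.OO.
....
....

Derivation:
Op 1 fold_down: fold axis h@4; visible region now rows[4,8) x cols[0,4) = 4x4
Op 2 fold_left: fold axis v@2; visible region now rows[4,8) x cols[0,2) = 4x2
Op 3 cut(0, 1): punch at orig (4,1); cuts so far [(4, 1)]; region rows[4,8) x cols[0,2) = 4x2
Op 4 cut(1, 1): punch at orig (5,1); cuts so far [(4, 1), (5, 1)]; region rows[4,8) x cols[0,2) = 4x2
Unfold 1 (reflect across v@2): 4 holes -> [(4, 1), (4, 2), (5, 1), (5, 2)]
Unfold 2 (reflect across h@4): 8 holes -> [(2, 1), (2, 2), (3, 1), (3, 2), (4, 1), (4, 2), (5, 1), (5, 2)]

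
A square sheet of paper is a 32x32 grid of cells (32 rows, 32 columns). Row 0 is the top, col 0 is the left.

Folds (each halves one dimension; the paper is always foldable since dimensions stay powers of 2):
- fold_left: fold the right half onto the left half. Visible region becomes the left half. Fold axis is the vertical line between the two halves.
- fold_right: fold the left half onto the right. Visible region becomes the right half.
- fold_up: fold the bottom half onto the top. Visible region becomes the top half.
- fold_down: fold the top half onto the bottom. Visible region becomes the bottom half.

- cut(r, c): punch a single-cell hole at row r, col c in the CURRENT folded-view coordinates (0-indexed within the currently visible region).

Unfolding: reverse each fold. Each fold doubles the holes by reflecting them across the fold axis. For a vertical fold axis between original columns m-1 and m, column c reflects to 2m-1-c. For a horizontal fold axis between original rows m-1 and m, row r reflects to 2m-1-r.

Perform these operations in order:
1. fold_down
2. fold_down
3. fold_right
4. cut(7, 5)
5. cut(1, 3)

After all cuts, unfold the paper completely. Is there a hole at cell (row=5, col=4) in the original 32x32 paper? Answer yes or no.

Op 1 fold_down: fold axis h@16; visible region now rows[16,32) x cols[0,32) = 16x32
Op 2 fold_down: fold axis h@24; visible region now rows[24,32) x cols[0,32) = 8x32
Op 3 fold_right: fold axis v@16; visible region now rows[24,32) x cols[16,32) = 8x16
Op 4 cut(7, 5): punch at orig (31,21); cuts so far [(31, 21)]; region rows[24,32) x cols[16,32) = 8x16
Op 5 cut(1, 3): punch at orig (25,19); cuts so far [(25, 19), (31, 21)]; region rows[24,32) x cols[16,32) = 8x16
Unfold 1 (reflect across v@16): 4 holes -> [(25, 12), (25, 19), (31, 10), (31, 21)]
Unfold 2 (reflect across h@24): 8 holes -> [(16, 10), (16, 21), (22, 12), (22, 19), (25, 12), (25, 19), (31, 10), (31, 21)]
Unfold 3 (reflect across h@16): 16 holes -> [(0, 10), (0, 21), (6, 12), (6, 19), (9, 12), (9, 19), (15, 10), (15, 21), (16, 10), (16, 21), (22, 12), (22, 19), (25, 12), (25, 19), (31, 10), (31, 21)]
Holes: [(0, 10), (0, 21), (6, 12), (6, 19), (9, 12), (9, 19), (15, 10), (15, 21), (16, 10), (16, 21), (22, 12), (22, 19), (25, 12), (25, 19), (31, 10), (31, 21)]

Answer: no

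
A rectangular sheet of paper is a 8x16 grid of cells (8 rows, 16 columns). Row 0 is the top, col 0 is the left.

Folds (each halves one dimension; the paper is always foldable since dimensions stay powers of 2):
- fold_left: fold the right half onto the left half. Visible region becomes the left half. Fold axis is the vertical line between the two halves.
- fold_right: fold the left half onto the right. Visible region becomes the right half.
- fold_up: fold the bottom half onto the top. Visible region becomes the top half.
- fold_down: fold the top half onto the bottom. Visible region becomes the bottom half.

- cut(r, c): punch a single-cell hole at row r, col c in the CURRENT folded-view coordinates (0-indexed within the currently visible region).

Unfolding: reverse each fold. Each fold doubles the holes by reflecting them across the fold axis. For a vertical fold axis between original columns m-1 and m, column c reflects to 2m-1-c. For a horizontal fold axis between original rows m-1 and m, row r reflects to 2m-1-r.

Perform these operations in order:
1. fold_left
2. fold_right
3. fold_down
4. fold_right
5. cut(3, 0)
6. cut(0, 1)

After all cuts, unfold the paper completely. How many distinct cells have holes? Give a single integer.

Answer: 32

Derivation:
Op 1 fold_left: fold axis v@8; visible region now rows[0,8) x cols[0,8) = 8x8
Op 2 fold_right: fold axis v@4; visible region now rows[0,8) x cols[4,8) = 8x4
Op 3 fold_down: fold axis h@4; visible region now rows[4,8) x cols[4,8) = 4x4
Op 4 fold_right: fold axis v@6; visible region now rows[4,8) x cols[6,8) = 4x2
Op 5 cut(3, 0): punch at orig (7,6); cuts so far [(7, 6)]; region rows[4,8) x cols[6,8) = 4x2
Op 6 cut(0, 1): punch at orig (4,7); cuts so far [(4, 7), (7, 6)]; region rows[4,8) x cols[6,8) = 4x2
Unfold 1 (reflect across v@6): 4 holes -> [(4, 4), (4, 7), (7, 5), (7, 6)]
Unfold 2 (reflect across h@4): 8 holes -> [(0, 5), (0, 6), (3, 4), (3, 7), (4, 4), (4, 7), (7, 5), (7, 6)]
Unfold 3 (reflect across v@4): 16 holes -> [(0, 1), (0, 2), (0, 5), (0, 6), (3, 0), (3, 3), (3, 4), (3, 7), (4, 0), (4, 3), (4, 4), (4, 7), (7, 1), (7, 2), (7, 5), (7, 6)]
Unfold 4 (reflect across v@8): 32 holes -> [(0, 1), (0, 2), (0, 5), (0, 6), (0, 9), (0, 10), (0, 13), (0, 14), (3, 0), (3, 3), (3, 4), (3, 7), (3, 8), (3, 11), (3, 12), (3, 15), (4, 0), (4, 3), (4, 4), (4, 7), (4, 8), (4, 11), (4, 12), (4, 15), (7, 1), (7, 2), (7, 5), (7, 6), (7, 9), (7, 10), (7, 13), (7, 14)]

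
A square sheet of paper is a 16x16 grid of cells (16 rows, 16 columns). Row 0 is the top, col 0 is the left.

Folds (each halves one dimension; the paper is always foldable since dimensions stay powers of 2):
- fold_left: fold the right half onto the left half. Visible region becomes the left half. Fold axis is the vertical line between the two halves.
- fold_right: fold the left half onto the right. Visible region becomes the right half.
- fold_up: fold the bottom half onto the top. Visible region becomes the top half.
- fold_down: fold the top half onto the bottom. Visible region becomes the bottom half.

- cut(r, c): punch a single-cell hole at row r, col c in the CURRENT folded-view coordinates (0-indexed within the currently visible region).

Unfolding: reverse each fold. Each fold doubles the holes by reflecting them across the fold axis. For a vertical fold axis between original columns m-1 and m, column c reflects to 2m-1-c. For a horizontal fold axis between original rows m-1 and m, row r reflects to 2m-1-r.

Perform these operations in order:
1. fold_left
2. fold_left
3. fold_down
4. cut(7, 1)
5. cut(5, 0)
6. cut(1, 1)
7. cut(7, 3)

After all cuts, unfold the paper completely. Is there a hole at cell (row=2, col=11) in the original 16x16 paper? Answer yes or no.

Op 1 fold_left: fold axis v@8; visible region now rows[0,16) x cols[0,8) = 16x8
Op 2 fold_left: fold axis v@4; visible region now rows[0,16) x cols[0,4) = 16x4
Op 3 fold_down: fold axis h@8; visible region now rows[8,16) x cols[0,4) = 8x4
Op 4 cut(7, 1): punch at orig (15,1); cuts so far [(15, 1)]; region rows[8,16) x cols[0,4) = 8x4
Op 5 cut(5, 0): punch at orig (13,0); cuts so far [(13, 0), (15, 1)]; region rows[8,16) x cols[0,4) = 8x4
Op 6 cut(1, 1): punch at orig (9,1); cuts so far [(9, 1), (13, 0), (15, 1)]; region rows[8,16) x cols[0,4) = 8x4
Op 7 cut(7, 3): punch at orig (15,3); cuts so far [(9, 1), (13, 0), (15, 1), (15, 3)]; region rows[8,16) x cols[0,4) = 8x4
Unfold 1 (reflect across h@8): 8 holes -> [(0, 1), (0, 3), (2, 0), (6, 1), (9, 1), (13, 0), (15, 1), (15, 3)]
Unfold 2 (reflect across v@4): 16 holes -> [(0, 1), (0, 3), (0, 4), (0, 6), (2, 0), (2, 7), (6, 1), (6, 6), (9, 1), (9, 6), (13, 0), (13, 7), (15, 1), (15, 3), (15, 4), (15, 6)]
Unfold 3 (reflect across v@8): 32 holes -> [(0, 1), (0, 3), (0, 4), (0, 6), (0, 9), (0, 11), (0, 12), (0, 14), (2, 0), (2, 7), (2, 8), (2, 15), (6, 1), (6, 6), (6, 9), (6, 14), (9, 1), (9, 6), (9, 9), (9, 14), (13, 0), (13, 7), (13, 8), (13, 15), (15, 1), (15, 3), (15, 4), (15, 6), (15, 9), (15, 11), (15, 12), (15, 14)]
Holes: [(0, 1), (0, 3), (0, 4), (0, 6), (0, 9), (0, 11), (0, 12), (0, 14), (2, 0), (2, 7), (2, 8), (2, 15), (6, 1), (6, 6), (6, 9), (6, 14), (9, 1), (9, 6), (9, 9), (9, 14), (13, 0), (13, 7), (13, 8), (13, 15), (15, 1), (15, 3), (15, 4), (15, 6), (15, 9), (15, 11), (15, 12), (15, 14)]

Answer: no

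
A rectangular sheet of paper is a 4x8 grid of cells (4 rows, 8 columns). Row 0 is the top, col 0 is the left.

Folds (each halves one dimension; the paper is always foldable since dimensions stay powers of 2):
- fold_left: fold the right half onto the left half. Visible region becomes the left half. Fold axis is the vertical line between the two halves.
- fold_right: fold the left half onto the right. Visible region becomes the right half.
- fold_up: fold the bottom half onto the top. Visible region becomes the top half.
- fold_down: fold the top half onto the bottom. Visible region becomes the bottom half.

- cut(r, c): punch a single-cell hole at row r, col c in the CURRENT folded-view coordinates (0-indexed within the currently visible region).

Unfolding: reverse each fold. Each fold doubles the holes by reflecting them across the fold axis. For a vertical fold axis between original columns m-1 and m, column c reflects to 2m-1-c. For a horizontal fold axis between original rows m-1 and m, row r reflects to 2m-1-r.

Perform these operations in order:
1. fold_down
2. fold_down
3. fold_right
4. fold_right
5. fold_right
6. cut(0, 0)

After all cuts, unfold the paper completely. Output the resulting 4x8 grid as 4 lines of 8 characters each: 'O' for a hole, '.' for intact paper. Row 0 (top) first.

Answer: OOOOOOOO
OOOOOOOO
OOOOOOOO
OOOOOOOO

Derivation:
Op 1 fold_down: fold axis h@2; visible region now rows[2,4) x cols[0,8) = 2x8
Op 2 fold_down: fold axis h@3; visible region now rows[3,4) x cols[0,8) = 1x8
Op 3 fold_right: fold axis v@4; visible region now rows[3,4) x cols[4,8) = 1x4
Op 4 fold_right: fold axis v@6; visible region now rows[3,4) x cols[6,8) = 1x2
Op 5 fold_right: fold axis v@7; visible region now rows[3,4) x cols[7,8) = 1x1
Op 6 cut(0, 0): punch at orig (3,7); cuts so far [(3, 7)]; region rows[3,4) x cols[7,8) = 1x1
Unfold 1 (reflect across v@7): 2 holes -> [(3, 6), (3, 7)]
Unfold 2 (reflect across v@6): 4 holes -> [(3, 4), (3, 5), (3, 6), (3, 7)]
Unfold 3 (reflect across v@4): 8 holes -> [(3, 0), (3, 1), (3, 2), (3, 3), (3, 4), (3, 5), (3, 6), (3, 7)]
Unfold 4 (reflect across h@3): 16 holes -> [(2, 0), (2, 1), (2, 2), (2, 3), (2, 4), (2, 5), (2, 6), (2, 7), (3, 0), (3, 1), (3, 2), (3, 3), (3, 4), (3, 5), (3, 6), (3, 7)]
Unfold 5 (reflect across h@2): 32 holes -> [(0, 0), (0, 1), (0, 2), (0, 3), (0, 4), (0, 5), (0, 6), (0, 7), (1, 0), (1, 1), (1, 2), (1, 3), (1, 4), (1, 5), (1, 6), (1, 7), (2, 0), (2, 1), (2, 2), (2, 3), (2, 4), (2, 5), (2, 6), (2, 7), (3, 0), (3, 1), (3, 2), (3, 3), (3, 4), (3, 5), (3, 6), (3, 7)]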